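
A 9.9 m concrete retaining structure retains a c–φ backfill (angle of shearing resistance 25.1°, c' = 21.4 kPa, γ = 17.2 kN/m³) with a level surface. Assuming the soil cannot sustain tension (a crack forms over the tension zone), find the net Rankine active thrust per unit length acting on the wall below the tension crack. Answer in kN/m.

125 kN/m

K_a = 0.4043; √K_a = 0.6358.
Tension-crack depth z_c = 2c/(γ√K_a) = 2×21.4/(17.2×0.6358) = 3.913 m.
σ_a at base = K_a γ H − 2c√K_a = 0.4043×17.2×9.9 − 2×21.4×0.6358 = 41.63 kPa.
P_a = ½ × 41.63 × (H − z_c) = 0.5×41.63×5.987 = 124.6 kN/m.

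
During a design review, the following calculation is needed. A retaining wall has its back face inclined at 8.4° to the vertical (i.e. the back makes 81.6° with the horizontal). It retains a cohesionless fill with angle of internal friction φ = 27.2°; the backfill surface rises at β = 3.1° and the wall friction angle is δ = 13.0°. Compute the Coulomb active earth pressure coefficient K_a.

0.418

K_a = sin²(α+φ) / [sin²α · sin(α−δ) · (1 + √{sin(φ+δ)sin(φ−β) / (sin(α−δ)sin(α+β))})²].
With α = 81.6°, φ = 27.2°, δ = 13.0°, β = 3.1°: K_a = 0.4184.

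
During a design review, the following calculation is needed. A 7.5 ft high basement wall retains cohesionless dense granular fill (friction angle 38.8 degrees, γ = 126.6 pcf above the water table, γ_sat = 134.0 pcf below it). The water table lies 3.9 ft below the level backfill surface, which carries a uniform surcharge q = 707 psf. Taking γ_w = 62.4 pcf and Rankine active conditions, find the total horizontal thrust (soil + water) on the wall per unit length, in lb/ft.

K_a = tan²(45° − φ/2) = 0.2296.
γ' = 134.0 − 62.4 = 71.60 pcf. h₂ = H − d_w = 3.6 ft.
σ'_h: at surface K_a·q = 162.3; at WT K_a(q+γd_w) = 275.6; at base K_a(q+γd_w+γ'h₂) = 334.8 psf.
P₁ = ½(162.3+275.6)×3.9 = 854.0; P₂ = ½(275.6+334.8)×3.6 = 1099; P_w = ½γ_w h₂² = 404.4.
Total = 854.0+1099+404.4 = 2357 lb/ft.

2360 lb/ft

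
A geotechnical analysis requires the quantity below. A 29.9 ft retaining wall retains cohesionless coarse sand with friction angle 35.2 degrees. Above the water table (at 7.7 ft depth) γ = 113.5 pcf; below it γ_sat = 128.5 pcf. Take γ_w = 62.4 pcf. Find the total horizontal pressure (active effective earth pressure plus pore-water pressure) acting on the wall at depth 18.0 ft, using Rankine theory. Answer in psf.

1060 psf

K_a = (1 − sin φ)/(1 + sin φ) = 0.2687.
γ' = 128.5 − 62.4 = 66.10 pcf.
Effective vertical stress at 18.0 ft: σ'_v = 113.5×7.7 + 66.10×10.3 = 1555 psf.
σ'_h = K_a σ'_v = 0.2687 × 1555 = 417.7 psf; u = γ_w × 10.3 = 642.7 psf.
Total σ_h = 417.7 + 642.7 = 1060 psf.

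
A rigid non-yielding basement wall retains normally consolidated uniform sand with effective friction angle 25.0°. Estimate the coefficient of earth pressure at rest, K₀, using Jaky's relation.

0.577

K₀ = 1 − sin φ' = 1 − sin 25.0° = 0.5774.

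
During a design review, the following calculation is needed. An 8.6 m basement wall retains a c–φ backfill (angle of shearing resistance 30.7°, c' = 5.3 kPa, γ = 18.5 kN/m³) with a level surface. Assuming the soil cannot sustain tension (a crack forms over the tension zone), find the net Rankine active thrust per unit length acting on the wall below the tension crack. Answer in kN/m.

K_a = 0.3240; √K_a = 0.5692.
Tension-crack depth z_c = 2c/(γ√K_a) = 2×5.3/(18.5×0.5692) = 1.007 m.
σ_a at base = K_a γ H − 2c√K_a = 0.3240×18.5×8.6 − 2×5.3×0.5692 = 45.52 kPa.
P_a = ½ × 45.52 × (H − z_c) = 0.5×45.52×7.593 = 172.8 kN/m.

173 kN/m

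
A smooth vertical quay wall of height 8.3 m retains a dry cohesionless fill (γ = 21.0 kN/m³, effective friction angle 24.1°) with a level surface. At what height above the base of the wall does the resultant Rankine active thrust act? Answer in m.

K_a = 0.4201.
The pressure distribution is triangular, so the resultant acts at H/3 above the base = 8.3/3 = 2.767 m.

2.77 m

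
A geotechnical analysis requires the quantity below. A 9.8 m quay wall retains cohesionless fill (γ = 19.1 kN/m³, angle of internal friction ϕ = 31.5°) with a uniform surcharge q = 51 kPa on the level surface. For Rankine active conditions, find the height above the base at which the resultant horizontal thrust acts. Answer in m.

3.84 m

K_a = 0.3136.
Triangular part P₁ = ½K_aγH² = 287.7 at H/3 = 3.267 m; rectangular part P₂ = K_a q H = 156.8 at H/2 = 4.900 m.
ȳ = (P₁·3.267 + P₂·4.900)/(P₁+P₂) = 3.843 m.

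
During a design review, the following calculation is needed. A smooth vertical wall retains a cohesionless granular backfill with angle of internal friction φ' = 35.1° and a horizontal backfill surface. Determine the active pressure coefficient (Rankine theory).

K_a = tan²(45° − φ/2) = tan²(27.45°) = 0.2698.

0.270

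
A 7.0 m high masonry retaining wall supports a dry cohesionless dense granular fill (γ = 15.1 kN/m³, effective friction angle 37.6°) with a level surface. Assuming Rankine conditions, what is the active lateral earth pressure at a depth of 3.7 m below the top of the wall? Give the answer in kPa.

K_a = (1 − sin φ)/(1 + sin φ) = 0.2421.
σ_h = K_a γ z = 0.2421 × 15.1 × 3.7 = 13.53 kPa.

13.5 kPa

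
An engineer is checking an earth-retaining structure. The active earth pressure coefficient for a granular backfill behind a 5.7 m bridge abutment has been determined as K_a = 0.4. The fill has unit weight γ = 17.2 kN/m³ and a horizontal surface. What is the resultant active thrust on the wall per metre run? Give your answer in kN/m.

P = ½ K_a γ H² = 0.5 × 0.4 × 17.2 × 5.7² = 111.8 kN/m.

112 kN/m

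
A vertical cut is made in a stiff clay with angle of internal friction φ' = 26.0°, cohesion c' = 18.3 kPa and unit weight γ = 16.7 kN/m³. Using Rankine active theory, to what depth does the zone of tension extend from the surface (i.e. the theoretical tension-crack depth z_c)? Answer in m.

3.51 m

K_a = tan²(45° − 26.0°/2) = 0.3905; √K_a = 0.6249.
The active pressure is zero where K_a γ z = 2c√K_a, so z_c = 2c/(γ√K_a) = 2×18.3/(16.7×0.6249) = 3.507 m.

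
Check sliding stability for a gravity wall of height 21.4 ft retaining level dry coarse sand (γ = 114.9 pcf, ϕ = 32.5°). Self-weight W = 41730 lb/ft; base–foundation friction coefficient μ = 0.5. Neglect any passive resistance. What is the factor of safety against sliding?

K_a = tan²(45° − 32.5°/2) = 0.3010.
P_a = ½K_aγH² = 0.5×0.3010×114.9×21.4² = 7919 lb/ft, acting at H/3 = 7.133 ft above the base.
FS_sliding = μW / P_a = 0.5×41730 / 7919 = 2.635.

2.63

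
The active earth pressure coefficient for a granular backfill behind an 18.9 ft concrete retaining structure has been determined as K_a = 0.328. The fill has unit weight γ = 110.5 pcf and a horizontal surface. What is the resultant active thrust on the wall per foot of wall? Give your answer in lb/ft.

P = ½ K_a γ H² = 0.5 × 0.328 × 110.5 × 18.9² = 6473 lb/ft.

6470 lb/ft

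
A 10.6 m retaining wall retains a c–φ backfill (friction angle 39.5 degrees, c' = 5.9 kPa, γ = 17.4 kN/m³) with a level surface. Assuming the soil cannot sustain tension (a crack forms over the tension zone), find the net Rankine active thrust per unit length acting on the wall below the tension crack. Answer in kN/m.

K_a = 0.2224; √K_a = 0.4716.
Tension-crack depth z_c = 2c/(γ√K_a) = 2×5.9/(17.4×0.4716) = 1.438 m.
σ_a at base = K_a γ H − 2c√K_a = 0.2224×17.4×10.6 − 2×5.9×0.4716 = 35.46 kPa.
P_a = ½ × 35.46 × (H − z_c) = 0.5×35.46×9.162 = 162.4 kN/m.

162 kN/m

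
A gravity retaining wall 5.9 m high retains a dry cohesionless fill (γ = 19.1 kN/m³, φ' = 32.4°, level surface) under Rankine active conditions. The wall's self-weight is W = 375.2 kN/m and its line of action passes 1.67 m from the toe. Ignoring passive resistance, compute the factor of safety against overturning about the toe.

K_a = tan²(45° − 32.4°/2) = 0.3022.
P_a = ½K_aγH² = 0.5×0.3022×19.1×5.9² = 100.5 kN/m, acting at H/3 = 1.967 m above the base.
Overturning moment M_o = P_a × H/3 = 100.5 × 1.967 = 197.6.
Resisting moment M_r = W × 1.67 = 375.2 × 1.67 = 626.6.
FS_overturning = M_r/M_o = 626.6/197.6 = 3.171.

3.17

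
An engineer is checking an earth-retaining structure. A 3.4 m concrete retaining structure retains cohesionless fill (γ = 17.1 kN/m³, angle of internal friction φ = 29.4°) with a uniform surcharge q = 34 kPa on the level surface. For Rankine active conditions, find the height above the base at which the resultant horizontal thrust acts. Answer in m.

1.44 m

K_a = 0.3415.
Triangular part P₁ = ½K_aγH² = 33.75 at H/3 = 1.133 m; rectangular part P₂ = K_a q H = 39.47 at H/2 = 1.700 m.
ȳ = (P₁·1.133 + P₂·1.700)/(P₁+P₂) = 1.439 m.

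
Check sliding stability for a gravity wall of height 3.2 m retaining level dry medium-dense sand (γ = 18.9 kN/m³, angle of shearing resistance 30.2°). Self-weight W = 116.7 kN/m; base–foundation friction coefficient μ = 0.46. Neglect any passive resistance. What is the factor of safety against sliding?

1.68

K_a = tan²(45° − 30.2°/2) = 0.3307.
P_a = ½K_aγH² = 0.5×0.3307×18.9×3.2² = 32.00 kN/m, acting at H/3 = 1.067 m above the base.
FS_sliding = μW / P_a = 0.46×116.7 / 32.00 = 1.678.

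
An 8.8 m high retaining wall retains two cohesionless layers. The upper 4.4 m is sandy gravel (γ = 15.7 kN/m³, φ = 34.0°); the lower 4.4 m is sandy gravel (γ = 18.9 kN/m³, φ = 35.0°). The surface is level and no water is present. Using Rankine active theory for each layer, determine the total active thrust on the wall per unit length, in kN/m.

K_a1 = tan²(45°−34.0°/2) = 0.2827; K_a2 = tan²(45°−35.0°/2) = 0.2710.
Layer 1: σ at base = K_a1 γ₁ h₁ = 19.53 kPa; P₁ = ½×19.53×4.4 = 42.97.
Layer 2: σ_v at top = γ₁h₁ = 69.08; σ_h top = K_a2×69.08 = 18.72; σ_h base = K_a2×(69.08+18.9×4.4) = 41.26.
P₂ = ½(18.72+41.26)×4.4 = 131.9. Total P_a = 42.97+131.9 = 174.9 kN/m.

175 kN/m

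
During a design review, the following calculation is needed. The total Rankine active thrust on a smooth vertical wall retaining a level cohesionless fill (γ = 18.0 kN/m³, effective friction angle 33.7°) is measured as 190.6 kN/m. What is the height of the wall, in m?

K_a = 0.2863. P_a = ½ K_a γ H² ⇒ H = √(2P_a/(K_a γ)).
H = √(2×190.6/(0.2863×18.0)) = 8.601 m.

8.60 m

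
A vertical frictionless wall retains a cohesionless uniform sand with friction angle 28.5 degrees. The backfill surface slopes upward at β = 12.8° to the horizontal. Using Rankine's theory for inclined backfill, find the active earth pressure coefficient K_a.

K_a = cos β · (cos β − √(cos²β − cos²φ)) / (cos β + √(cos²β − cos²φ)).
cos β = 0.9751, cos φ = 0.8788, √(cos²β − cos²φ) = 0.4226.
K_a = 0.9751 × (0.9751 − 0.4226)/(0.9751 + 0.4226) = 0.3855.

0.385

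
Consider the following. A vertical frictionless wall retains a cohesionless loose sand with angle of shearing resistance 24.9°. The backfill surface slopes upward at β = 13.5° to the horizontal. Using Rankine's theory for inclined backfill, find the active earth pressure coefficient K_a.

K_a = cos β · (cos β − √(cos²β − cos²φ)) / (cos β + √(cos²β − cos²φ)).
cos β = 0.9724, cos φ = 0.9070, √(cos²β − cos²φ) = 0.3504.
K_a = 0.9724 × (0.9724 − 0.3504)/(0.9724 + 0.3504) = 0.4572.

0.457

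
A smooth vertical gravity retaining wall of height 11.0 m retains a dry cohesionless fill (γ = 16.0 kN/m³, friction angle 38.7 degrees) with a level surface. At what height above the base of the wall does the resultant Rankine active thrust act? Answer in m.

3.67 m

K_a = 0.2306.
The pressure distribution is triangular, so the resultant acts at H/3 above the base = 11.0/3 = 3.667 m.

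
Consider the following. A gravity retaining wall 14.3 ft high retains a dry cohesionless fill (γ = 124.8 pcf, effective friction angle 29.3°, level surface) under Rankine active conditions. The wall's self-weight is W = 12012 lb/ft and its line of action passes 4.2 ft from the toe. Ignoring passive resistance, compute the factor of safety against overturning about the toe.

K_a = tan²(45° − 29.3°/2) = 0.3428.
P_a = ½K_aγH² = 0.5×0.3428×124.8×14.3² = 4375 lb/ft, acting at H/3 = 4.767 ft above the base.
Overturning moment M_o = P_a × H/3 = 4375 × 4.767 = 20850.
Resisting moment M_r = W × 4.2 = 12012 × 4.2 = 50450.
FS_overturning = M_r/M_o = 50450/20850 = 2.419.

2.42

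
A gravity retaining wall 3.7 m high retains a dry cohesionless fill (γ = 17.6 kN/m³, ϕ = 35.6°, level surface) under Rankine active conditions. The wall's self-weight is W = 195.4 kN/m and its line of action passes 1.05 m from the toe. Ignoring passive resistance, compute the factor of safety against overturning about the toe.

K_a = tan²(45° − 35.6°/2) = 0.2641.
P_a = ½K_aγH² = 0.5×0.2641×17.6×3.7² = 31.82 kN/m, acting at H/3 = 1.233 m above the base.
Overturning moment M_o = P_a × H/3 = 31.82 × 1.233 = 39.24.
Resisting moment M_r = W × 1.05 = 195.4 × 1.05 = 205.2.
FS_overturning = M_r/M_o = 205.2/39.24 = 5.228.

5.23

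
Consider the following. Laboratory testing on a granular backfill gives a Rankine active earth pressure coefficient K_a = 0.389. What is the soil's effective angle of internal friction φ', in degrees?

K_a = tan²(45° − φ/2) ⇒ 45° − φ/2 = arctan(√0.389) = 31.95°.
φ = 2(45° − 31.95°) = 26.10°.

26.1°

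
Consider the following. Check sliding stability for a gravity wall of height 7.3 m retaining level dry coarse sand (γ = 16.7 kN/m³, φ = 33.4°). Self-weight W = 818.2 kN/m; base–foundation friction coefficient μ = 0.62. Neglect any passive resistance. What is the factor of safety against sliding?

3.93

K_a = tan²(45° − 33.4°/2) = 0.2899.
P_a = ½K_aγH² = 0.5×0.2899×16.7×7.3² = 129.0 kN/m, acting at H/3 = 2.433 m above the base.
FS_sliding = μW / P_a = 0.62×818.2 / 129.0 = 3.932.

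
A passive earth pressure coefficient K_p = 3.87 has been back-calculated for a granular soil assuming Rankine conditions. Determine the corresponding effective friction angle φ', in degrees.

36.1°

K_p = (1+sin φ)/(1−sin φ) ⇒ sin φ = (K_p − 1)/(K_p + 1) = 0.5893.
φ = arcsin(0.5893) = 36.11°.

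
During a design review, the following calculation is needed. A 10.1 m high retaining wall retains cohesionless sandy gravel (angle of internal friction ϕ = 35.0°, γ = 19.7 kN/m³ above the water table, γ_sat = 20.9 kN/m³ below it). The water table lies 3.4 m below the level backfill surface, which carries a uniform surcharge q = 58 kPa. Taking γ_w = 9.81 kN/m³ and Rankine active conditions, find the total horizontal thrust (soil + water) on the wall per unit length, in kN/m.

K_a = tan²(45° − φ/2) = 0.2710.
γ' = 20.9 − 9.81 = 11.09 kN/m³. h₂ = H − d_w = 6.7 m.
σ'_h: at surface K_a·q = 15.72; at WT K_a(q+γd_w) = 33.87; at base K_a(q+γd_w+γ'h₂) = 54.00 kPa.
P₁ = ½(15.72+33.87)×3.4 = 84.30; P₂ = ½(33.87+54.00)×6.7 = 294.4; P_w = ½γ_w h₂² = 220.2.
Total = 84.30+294.4+220.2 = 598.9 kN/m.

599 kN/m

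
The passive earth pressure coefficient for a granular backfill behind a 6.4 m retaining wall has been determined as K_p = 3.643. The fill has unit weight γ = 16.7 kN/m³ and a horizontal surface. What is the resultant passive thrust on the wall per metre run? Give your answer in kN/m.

P = ½ K_p γ H² = 0.5 × 3.643 × 16.7 × 6.4² = 1246 kN/m.

1250 kN/m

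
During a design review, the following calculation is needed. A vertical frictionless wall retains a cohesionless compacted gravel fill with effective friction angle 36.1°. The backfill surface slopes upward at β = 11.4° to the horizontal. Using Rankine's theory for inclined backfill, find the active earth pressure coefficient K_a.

K_a = cos β · (cos β − √(cos²β − cos²φ)) / (cos β + √(cos²β − cos²φ)).
cos β = 0.9803, cos φ = 0.8080, √(cos²β − cos²φ) = 0.5551.
K_a = 0.9803 × (0.9803 − 0.5551)/(0.9803 + 0.5551) = 0.2715.

0.271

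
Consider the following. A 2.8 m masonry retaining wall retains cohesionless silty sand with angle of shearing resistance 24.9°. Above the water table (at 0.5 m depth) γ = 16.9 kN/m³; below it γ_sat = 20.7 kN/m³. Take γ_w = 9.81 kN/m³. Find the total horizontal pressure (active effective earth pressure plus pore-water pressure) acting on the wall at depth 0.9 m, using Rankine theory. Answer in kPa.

9.14 kPa

K_a = (1 − sin φ)/(1 + sin φ) = 0.4074.
γ' = 20.7 − 9.81 = 10.89 kN/m³.
Effective vertical stress at 0.9 m: σ'_v = 16.9×0.5 + 10.89×0.400 = 12.81 kPa.
σ'_h = K_a σ'_v = 0.4074 × 12.81 = 5.217 kPa; u = γ_w × 0.400 = 3.924 kPa.
Total σ_h = 5.217 + 3.924 = 9.141 kPa.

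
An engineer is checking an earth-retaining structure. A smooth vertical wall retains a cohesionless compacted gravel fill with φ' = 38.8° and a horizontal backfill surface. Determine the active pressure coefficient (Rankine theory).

0.230

K_a = tan²(45° − φ/2) = tan²(25.60°) = 0.2296.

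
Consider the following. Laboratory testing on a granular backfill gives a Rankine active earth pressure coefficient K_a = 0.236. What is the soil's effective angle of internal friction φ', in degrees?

38.2°

K_a = tan²(45° − φ/2) ⇒ 45° − φ/2 = arctan(√0.236) = 25.91°.
φ = 2(45° − 25.91°) = 38.18°.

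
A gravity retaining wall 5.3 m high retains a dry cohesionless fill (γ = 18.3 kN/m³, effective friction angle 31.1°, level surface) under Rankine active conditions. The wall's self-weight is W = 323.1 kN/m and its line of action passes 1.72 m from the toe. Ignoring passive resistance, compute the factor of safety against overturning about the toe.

3.84

K_a = tan²(45° − 31.1°/2) = 0.3188.
P_a = ½K_aγH² = 0.5×0.3188×18.3×5.3² = 81.94 kN/m, acting at H/3 = 1.767 m above the base.
Overturning moment M_o = P_a × H/3 = 81.94 × 1.767 = 144.8.
Resisting moment M_r = W × 1.72 = 323.1 × 1.72 = 555.7.
FS_overturning = M_r/M_o = 555.7/144.8 = 3.839.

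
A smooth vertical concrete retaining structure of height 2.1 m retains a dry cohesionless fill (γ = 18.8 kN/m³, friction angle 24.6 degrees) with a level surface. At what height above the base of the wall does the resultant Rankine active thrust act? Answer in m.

0.700 m

K_a = 0.4121.
The pressure distribution is triangular, so the resultant acts at H/3 above the base = 2.1/3 = 0.7000 m.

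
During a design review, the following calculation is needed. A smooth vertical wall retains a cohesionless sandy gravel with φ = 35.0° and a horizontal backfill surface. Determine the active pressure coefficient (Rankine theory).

K_a = (1 − sin φ)/(1 + sin φ) = (1 − sin 35.0°)/(1 + sin 35.0°) = 0.2710.

0.271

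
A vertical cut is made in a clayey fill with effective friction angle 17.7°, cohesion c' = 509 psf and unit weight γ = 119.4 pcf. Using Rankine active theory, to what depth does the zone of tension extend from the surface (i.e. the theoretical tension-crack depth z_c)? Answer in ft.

K_a = tan²(45° − 17.7°/2) = 0.5337; √K_a = 0.7306.
The active pressure is zero where K_a γ z = 2c√K_a, so z_c = 2c/(γ√K_a) = 2×509/(119.4×0.7306) = 11.67 ft.

11.7 ft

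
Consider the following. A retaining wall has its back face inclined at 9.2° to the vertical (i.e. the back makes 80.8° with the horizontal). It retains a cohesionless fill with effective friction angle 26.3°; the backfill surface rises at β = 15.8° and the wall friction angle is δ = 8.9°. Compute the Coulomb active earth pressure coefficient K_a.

K_a = sin²(α+φ) / [sin²α · sin(α−δ) · (1 + √{sin(φ+δ)sin(φ−β) / (sin(α−δ)sin(α+β))})²].
With α = 80.8°, φ = 26.3°, δ = 8.9°, β = 15.8°: K_a = 0.5546.

0.555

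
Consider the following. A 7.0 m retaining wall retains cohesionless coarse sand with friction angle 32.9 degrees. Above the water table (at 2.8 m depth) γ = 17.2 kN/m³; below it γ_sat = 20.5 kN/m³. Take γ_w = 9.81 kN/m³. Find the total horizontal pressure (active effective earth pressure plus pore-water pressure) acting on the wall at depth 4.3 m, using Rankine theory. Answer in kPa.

33.7 kPa

K_a = (1 − sin φ)/(1 + sin φ) = 0.2960.
γ' = 20.5 − 9.81 = 10.69 kN/m³.
Effective vertical stress at 4.3 m: σ'_v = 17.2×2.8 + 10.69×1.50 = 64.19 kPa.
σ'_h = K_a σ'_v = 0.2960 × 64.19 = 19.00 kPa; u = γ_w × 1.50 = 14.71 kPa.
Total σ_h = 19.00 + 14.71 = 33.72 kPa.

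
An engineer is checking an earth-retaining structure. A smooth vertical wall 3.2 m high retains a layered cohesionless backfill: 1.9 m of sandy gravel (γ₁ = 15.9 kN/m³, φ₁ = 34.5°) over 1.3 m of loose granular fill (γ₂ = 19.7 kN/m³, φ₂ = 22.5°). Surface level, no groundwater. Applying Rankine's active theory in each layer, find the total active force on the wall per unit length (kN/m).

K_a1 = tan²(45°−34.5°/2) = 0.2768; K_a2 = tan²(45°−22.5°/2) = 0.4465.
Layer 1: σ at base = K_a1 γ₁ h₁ = 8.362 kPa; P₁ = ½×8.362×1.9 = 7.944.
Layer 2: σ_v at top = γ₁h₁ = 30.21; σ_h top = K_a2×30.21 = 13.49; σ_h base = K_a2×(30.21+19.7×1.3) = 24.92.
P₂ = ½(13.49+24.92)×1.3 = 24.97. Total P_a = 7.944+24.97 = 32.91 kN/m.

32.9 kN/m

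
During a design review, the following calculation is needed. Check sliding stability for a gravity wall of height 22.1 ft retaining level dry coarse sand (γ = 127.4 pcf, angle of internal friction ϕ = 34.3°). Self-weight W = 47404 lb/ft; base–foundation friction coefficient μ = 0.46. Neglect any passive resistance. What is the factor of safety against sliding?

2.51

K_a = tan²(45° − 34.3°/2) = 0.2792.
P_a = ½K_aγH² = 0.5×0.2792×127.4×22.1² = 8685 lb/ft, acting at H/3 = 7.367 ft above the base.
FS_sliding = μW / P_a = 0.46×47404 / 8685 = 2.511.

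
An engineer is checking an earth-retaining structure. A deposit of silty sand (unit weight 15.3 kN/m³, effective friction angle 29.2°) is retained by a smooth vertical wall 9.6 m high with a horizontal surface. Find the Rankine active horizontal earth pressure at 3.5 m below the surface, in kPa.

K_a = (1 − sin φ)/(1 + sin φ) = 0.3442.
σ_h = K_a γ z = 0.3442 × 15.3 × 3.5 = 18.43 kPa.

18.4 kPa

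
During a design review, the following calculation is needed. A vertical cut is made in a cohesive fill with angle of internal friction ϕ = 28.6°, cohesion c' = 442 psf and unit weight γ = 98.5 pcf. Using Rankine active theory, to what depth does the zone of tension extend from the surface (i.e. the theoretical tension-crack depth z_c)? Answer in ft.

K_a = tan²(45° − 28.6°/2) = 0.3525; √K_a = 0.5938.
The active pressure is zero where K_a γ z = 2c√K_a, so z_c = 2c/(γ√K_a) = 2×442/(98.5×0.5938) = 15.11 ft.

15.1 ft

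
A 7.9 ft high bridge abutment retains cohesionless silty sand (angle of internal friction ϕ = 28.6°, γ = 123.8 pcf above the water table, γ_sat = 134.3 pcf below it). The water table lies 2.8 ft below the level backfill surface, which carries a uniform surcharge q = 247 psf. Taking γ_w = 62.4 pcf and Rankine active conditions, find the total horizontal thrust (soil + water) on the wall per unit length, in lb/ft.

2620 lb/ft

K_a = tan²(45° − φ/2) = 0.3525.
γ' = 134.3 − 62.4 = 71.90 pcf. h₂ = H − d_w = 5.1 ft.
σ'_h: at surface K_a·q = 87.08; at WT K_a(q+γd_w) = 209.3; at base K_a(q+γd_w+γ'h₂) = 338.6 psf.
P₁ = ½(87.08+209.3)×2.8 = 414.9; P₂ = ½(209.3+338.6)×5.1 = 1397; P_w = ½γ_w h₂² = 811.5.
Total = 414.9+1397+811.5 = 2623 lb/ft.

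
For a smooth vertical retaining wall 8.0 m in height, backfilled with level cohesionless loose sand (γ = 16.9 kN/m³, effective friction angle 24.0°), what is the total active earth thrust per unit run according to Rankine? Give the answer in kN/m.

K_a = tan²(45° − φ/2) = 0.4217.
P_a = ½ K_a γ H² = 0.5 × 0.4217 × 16.9 × 8.0² = 228.1 kN/m.

228 kN/m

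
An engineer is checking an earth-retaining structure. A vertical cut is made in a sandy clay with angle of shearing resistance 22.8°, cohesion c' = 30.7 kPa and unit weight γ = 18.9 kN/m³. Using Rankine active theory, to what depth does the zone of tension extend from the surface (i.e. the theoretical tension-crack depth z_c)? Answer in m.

4.89 m

K_a = tan²(45° − 22.8°/2) = 0.4414; √K_a = 0.6644.
The active pressure is zero where K_a γ z = 2c√K_a, so z_c = 2c/(γ√K_a) = 2×30.7/(18.9×0.6644) = 4.890 m.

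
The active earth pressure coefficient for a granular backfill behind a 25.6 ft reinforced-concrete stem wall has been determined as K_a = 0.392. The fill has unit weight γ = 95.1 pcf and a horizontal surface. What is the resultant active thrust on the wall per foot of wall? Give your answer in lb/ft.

12200 lb/ft

P = ½ K_a γ H² = 0.5 × 0.392 × 95.1 × 25.6² = 12220 lb/ft.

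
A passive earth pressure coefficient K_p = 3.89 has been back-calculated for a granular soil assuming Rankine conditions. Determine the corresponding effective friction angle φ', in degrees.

K_p = (1+sin φ)/(1−sin φ) ⇒ sin φ = (K_p − 1)/(K_p + 1) = 0.5910.
φ = arcsin(0.5910) = 36.23°.

36.2°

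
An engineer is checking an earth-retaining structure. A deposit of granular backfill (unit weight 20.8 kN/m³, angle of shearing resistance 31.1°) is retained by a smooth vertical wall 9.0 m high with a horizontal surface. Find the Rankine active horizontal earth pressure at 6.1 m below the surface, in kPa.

40.4 kPa

K_a = (1 − sin φ)/(1 + sin φ) = 0.3188.
σ_h = K_a γ z = 0.3188 × 20.8 × 6.1 = 40.45 kPa.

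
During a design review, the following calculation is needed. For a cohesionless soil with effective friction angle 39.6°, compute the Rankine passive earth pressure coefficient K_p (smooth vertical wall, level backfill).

K_p = (1 + sin φ)/(1 − sin φ) = tan²(45° + 39.6°/2) = 4.516.

4.52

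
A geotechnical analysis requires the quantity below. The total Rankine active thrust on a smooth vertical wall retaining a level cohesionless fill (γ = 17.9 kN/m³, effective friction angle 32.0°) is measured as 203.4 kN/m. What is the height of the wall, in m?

8.60 m

K_a = 0.3073. P_a = ½ K_a γ H² ⇒ H = √(2P_a/(K_a γ)).
H = √(2×203.4/(0.3073×17.9)) = 8.600 m.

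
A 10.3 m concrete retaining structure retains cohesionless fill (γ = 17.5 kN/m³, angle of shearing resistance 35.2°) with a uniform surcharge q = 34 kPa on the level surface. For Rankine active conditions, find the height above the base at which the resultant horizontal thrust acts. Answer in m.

3.90 m

K_a = 0.2687.
Triangular part P₁ = ½K_aγH² = 249.4 at H/3 = 3.433 m; rectangular part P₂ = K_a q H = 94.09 at H/2 = 5.150 m.
ȳ = (P₁·3.433 + P₂·5.150)/(P₁+P₂) = 3.904 m.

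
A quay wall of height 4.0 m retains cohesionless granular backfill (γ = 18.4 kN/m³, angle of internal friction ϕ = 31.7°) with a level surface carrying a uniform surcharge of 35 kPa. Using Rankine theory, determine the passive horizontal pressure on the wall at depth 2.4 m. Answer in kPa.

254 kPa

K_p = (1 + sin φ)/(1 − sin φ) = 3.215.
σ_v = γz + q = 18.4 × 2.4 + 35 = 79.16 kPa.
σ_h = K_p σ_v = 3.215 × 79.16 = 254.5 kPa.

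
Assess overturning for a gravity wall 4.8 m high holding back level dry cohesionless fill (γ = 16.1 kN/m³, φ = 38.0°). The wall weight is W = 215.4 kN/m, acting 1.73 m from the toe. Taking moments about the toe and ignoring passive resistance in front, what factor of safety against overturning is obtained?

K_a = tan²(45° − 38.0°/2) = 0.2379.
P_a = ½K_aγH² = 0.5×0.2379×16.1×4.8² = 44.12 kN/m, acting at H/3 = 1.600 m above the base.
Overturning moment M_o = P_a × H/3 = 44.12 × 1.600 = 70.59.
Resisting moment M_r = W × 1.73 = 215.4 × 1.73 = 372.6.
FS_overturning = M_r/M_o = 372.6/70.59 = 5.279.

5.28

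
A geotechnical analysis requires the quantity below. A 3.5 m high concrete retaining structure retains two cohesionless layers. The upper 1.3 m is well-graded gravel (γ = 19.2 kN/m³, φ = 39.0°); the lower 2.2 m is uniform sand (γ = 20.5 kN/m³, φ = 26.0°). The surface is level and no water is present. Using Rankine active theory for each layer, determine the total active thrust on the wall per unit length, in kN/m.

44.5 kN/m

K_a1 = tan²(45°−39.0°/2) = 0.2275; K_a2 = tan²(45°−26.0°/2) = 0.3905.
Layer 1: σ at base = K_a1 γ₁ h₁ = 5.679 kPa; P₁ = ½×5.679×1.3 = 3.691.
Layer 2: σ_v at top = γ₁h₁ = 24.96; σ_h top = K_a2×24.96 = 9.746; σ_h base = K_a2×(24.96+20.5×2.2) = 27.36.
P₂ = ½(9.746+27.36)×2.2 = 40.81. Total P_a = 3.691+40.81 = 44.50 kN/m.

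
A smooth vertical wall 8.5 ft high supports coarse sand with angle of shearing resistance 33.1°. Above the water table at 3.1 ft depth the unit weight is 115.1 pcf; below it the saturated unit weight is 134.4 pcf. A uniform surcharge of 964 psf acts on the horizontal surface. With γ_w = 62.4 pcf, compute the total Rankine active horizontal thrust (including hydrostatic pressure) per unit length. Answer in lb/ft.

4350 lb/ft

K_a = tan²(45° − φ/2) = 0.2936.
γ' = 134.4 − 62.4 = 72.00 pcf. h₂ = H − d_w = 5.4 ft.
σ'_h: at surface K_a·q = 283.0; at WT K_a(q+γd_w) = 387.8; at base K_a(q+γd_w+γ'h₂) = 501.9 psf.
P₁ = ½(283.0+387.8)×3.1 = 1040; P₂ = ½(387.8+501.9)×5.4 = 2402; P_w = ½γ_w h₂² = 909.8.
Total = 1040+2402+909.8 = 4352 lb/ft.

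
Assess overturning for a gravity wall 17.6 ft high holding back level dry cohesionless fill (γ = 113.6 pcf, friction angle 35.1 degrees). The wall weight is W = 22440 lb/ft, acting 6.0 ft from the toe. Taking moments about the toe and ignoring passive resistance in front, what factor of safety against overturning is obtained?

4.83

K_a = tan²(45° − 35.1°/2) = 0.2698.
P_a = ½K_aγH² = 0.5×0.2698×113.6×17.6² = 4748 lb/ft, acting at H/3 = 5.867 ft above the base.
Overturning moment M_o = P_a × H/3 = 4748 × 5.867 = 27850.
Resisting moment M_r = W × 6.0 = 22440 × 6.0 = 134600.
FS_overturning = M_r/M_o = 134600/27850 = 4.834.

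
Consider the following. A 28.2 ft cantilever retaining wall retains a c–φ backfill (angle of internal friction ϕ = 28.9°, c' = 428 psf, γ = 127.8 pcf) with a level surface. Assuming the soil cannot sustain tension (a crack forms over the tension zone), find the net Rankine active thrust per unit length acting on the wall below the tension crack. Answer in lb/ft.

K_a = 0.3484; √K_a = 0.5902.
Tension-crack depth z_c = 2c/(γ√K_a) = 2×428/(127.8×0.5902) = 11.35 ft.
σ_a at base = K_a γ H − 2c√K_a = 0.3484×127.8×28.2 − 2×428×0.5902 = 750.2 psf.
P_a = ½ × 750.2 × (H − z_c) = 0.5×750.2×16.85 = 6322 lb/ft.

6320 lb/ft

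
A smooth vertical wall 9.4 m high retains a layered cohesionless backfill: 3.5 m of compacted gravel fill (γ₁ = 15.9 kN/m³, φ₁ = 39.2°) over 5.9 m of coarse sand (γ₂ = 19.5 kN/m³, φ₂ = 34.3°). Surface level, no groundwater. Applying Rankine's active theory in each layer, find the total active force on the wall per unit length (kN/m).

K_a1 = tan²(45°−39.2°/2) = 0.2255; K_a2 = tan²(45°−34.3°/2) = 0.2792.
Layer 1: σ at base = K_a1 γ₁ h₁ = 12.55 kPa; P₁ = ½×12.55×3.5 = 21.96.
Layer 2: σ_v at top = γ₁h₁ = 55.65; σ_h top = K_a2×55.65 = 15.54; σ_h base = K_a2×(55.65+19.5×5.9) = 47.65.
P₂ = ½(15.54+47.65)×5.9 = 186.4. Total P_a = 21.96+186.4 = 208.4 kN/m.

208 kN/m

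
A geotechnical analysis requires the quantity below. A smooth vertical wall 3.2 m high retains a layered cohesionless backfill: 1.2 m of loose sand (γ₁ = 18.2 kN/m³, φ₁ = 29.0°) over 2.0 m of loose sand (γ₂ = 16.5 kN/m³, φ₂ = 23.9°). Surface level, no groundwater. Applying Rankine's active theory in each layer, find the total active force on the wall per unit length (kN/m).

37.0 kN/m

K_a1 = tan²(45°−29.0°/2) = 0.3470; K_a2 = tan²(45°−23.9°/2) = 0.4233.
Layer 1: σ at base = K_a1 γ₁ h₁ = 7.578 kPa; P₁ = ½×7.578×1.2 = 4.547.
Layer 2: σ_v at top = γ₁h₁ = 21.84; σ_h top = K_a2×21.84 = 9.246; σ_h base = K_a2×(21.84+16.5×2.0) = 23.22.
P₂ = ½(9.246+23.22)×2.0 = 32.46. Total P_a = 4.547+32.46 = 37.01 kN/m.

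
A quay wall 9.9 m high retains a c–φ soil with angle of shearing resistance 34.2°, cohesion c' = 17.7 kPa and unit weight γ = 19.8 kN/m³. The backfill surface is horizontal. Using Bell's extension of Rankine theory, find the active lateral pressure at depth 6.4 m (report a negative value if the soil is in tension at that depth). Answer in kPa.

K_a = (1 − sin φ)/(1 + sin φ) = 0.2803.
σ_a = K_a γ z − 2c√K_a = 0.2803×19.8×6.4 − 2×17.7×0.5295 = 16.78 kPa.

16.8 kPa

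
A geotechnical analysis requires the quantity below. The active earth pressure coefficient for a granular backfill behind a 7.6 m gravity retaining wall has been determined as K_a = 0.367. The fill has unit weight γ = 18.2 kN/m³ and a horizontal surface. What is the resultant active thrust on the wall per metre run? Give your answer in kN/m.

193 kN/m

P = ½ K_a γ H² = 0.5 × 0.367 × 18.2 × 7.6² = 192.9 kN/m.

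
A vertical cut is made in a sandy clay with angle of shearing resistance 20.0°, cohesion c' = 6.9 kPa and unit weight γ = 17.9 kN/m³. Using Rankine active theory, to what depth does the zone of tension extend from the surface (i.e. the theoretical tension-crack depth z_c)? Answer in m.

K_a = tan²(45° − 20.0°/2) = 0.4903; √K_a = 0.7002.
The active pressure is zero where K_a γ z = 2c√K_a, so z_c = 2c/(γ√K_a) = 2×6.9/(17.9×0.7002) = 1.101 m.

1.10 m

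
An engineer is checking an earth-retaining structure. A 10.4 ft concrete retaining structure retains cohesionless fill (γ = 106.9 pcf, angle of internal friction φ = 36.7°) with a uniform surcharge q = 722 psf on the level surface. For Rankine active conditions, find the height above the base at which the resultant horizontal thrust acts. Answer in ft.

4.45 ft

K_a = 0.2519.
Triangular part P₁ = ½K_aγH² = 1456 at H/3 = 3.467 ft; rectangular part P₂ = K_a q H = 1891 at H/2 = 5.200 ft.
ȳ = (P₁·3.467 + P₂·5.200)/(P₁+P₂) = 4.446 ft.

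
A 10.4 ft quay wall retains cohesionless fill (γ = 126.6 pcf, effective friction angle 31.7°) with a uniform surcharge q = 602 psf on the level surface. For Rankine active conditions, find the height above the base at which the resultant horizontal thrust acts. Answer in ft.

K_a = 0.3111.
Triangular part P₁ = ½K_aγH² = 2130 at H/3 = 3.467 ft; rectangular part P₂ = K_a q H = 1948 at H/2 = 5.200 ft.
ȳ = (P₁·3.467 + P₂·5.200)/(P₁+P₂) = 4.295 ft.

4.29 ft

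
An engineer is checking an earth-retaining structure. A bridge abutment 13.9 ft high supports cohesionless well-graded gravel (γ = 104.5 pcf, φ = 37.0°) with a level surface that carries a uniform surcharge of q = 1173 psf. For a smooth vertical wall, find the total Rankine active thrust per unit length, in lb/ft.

6560 lb/ft

K_a = tan²(45° − φ/2) = 0.2486.
Soil triangle: ½ K_a γ H² = 0.5×0.2486×104.5×13.9² = 2510 lb/ft.
Surcharge rectangle: K_a q H = 0.2486×1173×13.9 = 4053 lb/ft.
Total = 2510 + 4053 = 6563 lb/ft.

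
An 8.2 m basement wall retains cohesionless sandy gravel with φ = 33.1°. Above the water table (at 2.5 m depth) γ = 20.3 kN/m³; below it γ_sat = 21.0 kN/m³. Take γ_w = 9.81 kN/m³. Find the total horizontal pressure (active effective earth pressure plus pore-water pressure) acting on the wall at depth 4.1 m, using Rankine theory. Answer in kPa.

35.9 kPa

K_a = (1 − sin φ)/(1 + sin φ) = 0.2936.
γ' = 21.0 − 9.81 = 11.19 kN/m³.
Effective vertical stress at 4.1 m: σ'_v = 20.3×2.5 + 11.19×1.60 = 68.65 kPa.
σ'_h = K_a σ'_v = 0.2936 × 68.65 = 20.16 kPa; u = γ_w × 1.60 = 15.70 kPa.
Total σ_h = 20.16 + 15.70 = 35.85 kPa.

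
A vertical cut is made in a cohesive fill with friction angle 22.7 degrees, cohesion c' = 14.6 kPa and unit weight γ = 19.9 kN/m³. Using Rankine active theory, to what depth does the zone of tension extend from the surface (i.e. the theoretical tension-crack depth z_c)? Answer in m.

K_a = tan²(45° − 22.7°/2) = 0.4431; √K_a = 0.6657.
The active pressure is zero where K_a γ z = 2c√K_a, so z_c = 2c/(γ√K_a) = 2×14.6/(19.9×0.6657) = 2.204 m.

2.20 m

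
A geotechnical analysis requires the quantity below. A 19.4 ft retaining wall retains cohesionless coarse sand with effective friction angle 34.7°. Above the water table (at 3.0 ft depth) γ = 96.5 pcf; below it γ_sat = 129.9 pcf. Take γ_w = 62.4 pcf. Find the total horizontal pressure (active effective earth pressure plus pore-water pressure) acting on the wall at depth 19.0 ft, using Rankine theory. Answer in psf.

1370 psf

K_a = (1 − sin φ)/(1 + sin φ) = 0.2745.
γ' = 129.9 − 62.4 = 67.50 pcf.
Effective vertical stress at 19.0 ft: σ'_v = 96.5×3.0 + 67.50×16.0 = 1370 psf.
σ'_h = K_a σ'_v = 0.2745 × 1370 = 375.9 psf; u = γ_w × 16.0 = 998.4 psf.
Total σ_h = 375.9 + 998.4 = 1374 psf.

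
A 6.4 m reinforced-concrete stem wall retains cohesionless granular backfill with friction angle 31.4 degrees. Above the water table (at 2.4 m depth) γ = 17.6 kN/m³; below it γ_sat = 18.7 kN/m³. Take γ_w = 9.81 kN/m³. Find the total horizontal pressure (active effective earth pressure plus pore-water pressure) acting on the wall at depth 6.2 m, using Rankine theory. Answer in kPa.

K_a = (1 − sin φ)/(1 + sin φ) = 0.3149.
γ' = 18.7 − 9.81 = 8.890 kN/m³.
Effective vertical stress at 6.2 m: σ'_v = 17.6×2.4 + 8.890×3.80 = 76.02 kPa.
σ'_h = K_a σ'_v = 0.3149 × 76.02 = 23.94 kPa; u = γ_w × 3.80 = 37.28 kPa.
Total σ_h = 23.94 + 37.28 = 61.22 kPa.

61.2 kPa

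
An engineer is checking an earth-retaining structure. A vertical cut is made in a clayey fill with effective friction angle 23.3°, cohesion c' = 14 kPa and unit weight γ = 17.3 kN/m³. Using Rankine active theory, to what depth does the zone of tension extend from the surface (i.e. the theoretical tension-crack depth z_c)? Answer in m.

2.46 m

K_a = tan²(45° − 23.3°/2) = 0.4331; √K_a = 0.6581.
The active pressure is zero where K_a γ z = 2c√K_a, so z_c = 2c/(γ√K_a) = 2×14/(17.3×0.6581) = 2.459 m.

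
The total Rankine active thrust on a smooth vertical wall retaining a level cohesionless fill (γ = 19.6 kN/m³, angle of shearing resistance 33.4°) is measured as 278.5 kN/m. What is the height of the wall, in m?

9.90 m

K_a = 0.2899. P_a = ½ K_a γ H² ⇒ H = √(2P_a/(K_a γ)).
H = √(2×278.5/(0.2899×19.6)) = 9.901 m.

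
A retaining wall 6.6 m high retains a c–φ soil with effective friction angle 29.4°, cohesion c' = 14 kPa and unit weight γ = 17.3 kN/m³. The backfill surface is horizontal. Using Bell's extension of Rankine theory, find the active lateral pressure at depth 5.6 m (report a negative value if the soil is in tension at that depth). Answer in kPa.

K_a = (1 − sin φ)/(1 + sin φ) = 0.3415.
σ_a = K_a γ z − 2c√K_a = 0.3415×17.3×5.6 − 2×14×0.5844 = 16.72 kPa.

16.7 kPa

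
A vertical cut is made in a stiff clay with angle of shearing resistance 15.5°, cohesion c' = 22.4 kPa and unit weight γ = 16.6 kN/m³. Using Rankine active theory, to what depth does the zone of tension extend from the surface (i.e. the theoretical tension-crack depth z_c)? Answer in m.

K_a = tan²(45° − 15.5°/2) = 0.5782; √K_a = 0.7604.
The active pressure is zero where K_a γ z = 2c√K_a, so z_c = 2c/(γ√K_a) = 2×22.4/(16.6×0.7604) = 3.549 m.

3.55 m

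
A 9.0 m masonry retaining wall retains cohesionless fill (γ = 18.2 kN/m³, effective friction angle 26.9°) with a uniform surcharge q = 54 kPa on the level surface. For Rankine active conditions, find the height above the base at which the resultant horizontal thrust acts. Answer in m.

3.60 m

K_a = 0.3770.
Triangular part P₁ = ½K_aγH² = 277.9 at H/3 = 3.000 m; rectangular part P₂ = K_a q H = 183.2 at H/2 = 4.500 m.
ȳ = (P₁·3.000 + P₂·4.500)/(P₁+P₂) = 3.596 m.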